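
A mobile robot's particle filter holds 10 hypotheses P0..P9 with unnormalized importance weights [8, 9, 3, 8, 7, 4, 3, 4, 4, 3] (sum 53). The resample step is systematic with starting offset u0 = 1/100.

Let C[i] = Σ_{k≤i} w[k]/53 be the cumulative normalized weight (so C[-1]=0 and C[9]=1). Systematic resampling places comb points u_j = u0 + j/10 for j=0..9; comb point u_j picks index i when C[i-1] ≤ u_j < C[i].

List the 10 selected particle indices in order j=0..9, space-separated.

C = [8/53, 17/53, 20/53, 28/53, 35/53, 39/53, 42/53, 46/53, 50/53, 1]
j=0: u_0=1/100 ∈ [0, 8/53) → index 0
j=1: u_1=11/100 ∈ [0, 8/53) → index 0
j=2: u_2=21/100 ∈ [8/53, 17/53) → index 1
j=3: u_3=31/100 ∈ [8/53, 17/53) → index 1
j=4: u_4=41/100 ∈ [20/53, 28/53) → index 3
j=5: u_5=51/100 ∈ [20/53, 28/53) → index 3
j=6: u_6=61/100 ∈ [28/53, 35/53) → index 4
j=7: u_7=71/100 ∈ [35/53, 39/53) → index 5
j=8: u_8=81/100 ∈ [42/53, 46/53) → index 7
j=9: u_9=91/100 ∈ [46/53, 50/53) → index 8

0 0 1 1 3 3 4 5 7 8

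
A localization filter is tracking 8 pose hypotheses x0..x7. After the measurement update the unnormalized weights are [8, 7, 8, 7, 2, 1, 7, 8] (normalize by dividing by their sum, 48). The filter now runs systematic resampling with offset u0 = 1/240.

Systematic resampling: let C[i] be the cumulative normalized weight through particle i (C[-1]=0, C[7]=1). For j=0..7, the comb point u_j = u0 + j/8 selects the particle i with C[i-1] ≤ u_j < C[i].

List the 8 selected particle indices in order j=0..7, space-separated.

0 0 1 2 3 4 6 7

C = [1/6, 5/16, 23/48, 5/8, 2/3, 11/16, 5/6, 1]
j=0: u_0=1/240 ∈ [0, 1/6) → index 0
j=1: u_1=31/240 ∈ [0, 1/6) → index 0
j=2: u_2=61/240 ∈ [1/6, 5/16) → index 1
j=3: u_3=91/240 ∈ [5/16, 23/48) → index 2
j=4: u_4=121/240 ∈ [23/48, 5/8) → index 3
j=5: u_5=151/240 ∈ [5/8, 2/3) → index 4
j=6: u_6=181/240 ∈ [11/16, 5/6) → index 6
j=7: u_7=211/240 ∈ [5/6, 1) → index 7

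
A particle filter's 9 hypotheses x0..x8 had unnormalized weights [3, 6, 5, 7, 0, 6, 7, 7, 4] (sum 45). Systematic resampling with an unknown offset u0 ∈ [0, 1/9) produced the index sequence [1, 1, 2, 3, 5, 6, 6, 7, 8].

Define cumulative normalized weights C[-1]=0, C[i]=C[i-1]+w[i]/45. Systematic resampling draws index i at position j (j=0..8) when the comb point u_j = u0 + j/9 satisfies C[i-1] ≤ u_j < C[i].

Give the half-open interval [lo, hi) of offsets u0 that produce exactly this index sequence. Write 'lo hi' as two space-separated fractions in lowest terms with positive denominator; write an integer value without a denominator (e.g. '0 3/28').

C = [1/15, 1/5, 14/45, 7/15, 7/15, 3/5, 34/45, 41/45, 1]
j=0 picked index 1: u0 ∈ [1/15, 1/5)
j=1 picked index 1: u0 ∈ [-2/45, 4/45)
j=2 picked index 2: u0 ∈ [-1/45, 4/45)
j=3 picked index 3: u0 ∈ [-1/45, 2/15)
j=4 picked index 5: u0 ∈ [1/45, 7/45)
j=5 picked index 6: u0 ∈ [2/45, 1/5)
j=6 picked index 6: u0 ∈ [-1/15, 4/45)
j=7 picked index 7: u0 ∈ [-1/45, 2/15)
j=8 picked index 8: u0 ∈ [1/45, 1/9)
intersection: [1/15, 4/45)

1/15 4/45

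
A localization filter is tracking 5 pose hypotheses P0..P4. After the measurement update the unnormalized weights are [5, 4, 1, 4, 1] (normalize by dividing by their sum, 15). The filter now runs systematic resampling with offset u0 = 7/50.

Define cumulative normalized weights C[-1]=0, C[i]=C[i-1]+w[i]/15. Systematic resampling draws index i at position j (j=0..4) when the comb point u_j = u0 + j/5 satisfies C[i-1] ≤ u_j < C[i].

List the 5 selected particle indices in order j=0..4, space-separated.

C = [1/3, 3/5, 2/3, 14/15, 1]
j=0: u_0=7/50 ∈ [0, 1/3) → index 0
j=1: u_1=17/50 ∈ [1/3, 3/5) → index 1
j=2: u_2=27/50 ∈ [1/3, 3/5) → index 1
j=3: u_3=37/50 ∈ [2/3, 14/15) → index 3
j=4: u_4=47/50 ∈ [14/15, 1) → index 4

0 1 1 3 4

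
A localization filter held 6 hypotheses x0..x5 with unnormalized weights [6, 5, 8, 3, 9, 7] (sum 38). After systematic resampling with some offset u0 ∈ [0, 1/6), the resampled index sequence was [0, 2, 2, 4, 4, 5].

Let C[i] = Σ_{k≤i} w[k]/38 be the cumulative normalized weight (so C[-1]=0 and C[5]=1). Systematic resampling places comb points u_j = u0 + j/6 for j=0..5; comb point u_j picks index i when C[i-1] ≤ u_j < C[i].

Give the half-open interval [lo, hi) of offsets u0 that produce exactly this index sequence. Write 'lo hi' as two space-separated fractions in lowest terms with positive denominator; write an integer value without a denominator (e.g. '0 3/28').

C = [3/19, 11/38, 1/2, 11/19, 31/38, 1]
j=0 picked index 0: u0 ∈ [0, 3/19)
j=1 picked index 2: u0 ∈ [7/57, 1/3)
j=2 picked index 2: u0 ∈ [-5/114, 1/6)
j=3 picked index 4: u0 ∈ [3/38, 6/19)
j=4 picked index 4: u0 ∈ [-5/57, 17/114)
j=5 picked index 5: u0 ∈ [-1/57, 1/6)
intersection: [7/57, 17/114)

7/57 17/114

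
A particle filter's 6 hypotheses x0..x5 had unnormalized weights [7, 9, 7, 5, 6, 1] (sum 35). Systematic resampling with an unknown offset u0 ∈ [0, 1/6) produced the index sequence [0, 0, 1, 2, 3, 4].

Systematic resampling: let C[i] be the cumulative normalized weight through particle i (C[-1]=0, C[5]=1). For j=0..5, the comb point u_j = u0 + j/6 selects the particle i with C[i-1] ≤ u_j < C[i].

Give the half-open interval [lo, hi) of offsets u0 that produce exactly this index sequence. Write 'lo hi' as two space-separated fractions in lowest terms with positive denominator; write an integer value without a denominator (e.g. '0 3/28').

C = [1/5, 16/35, 23/35, 4/5, 34/35, 1]
j=0 picked index 0: u0 ∈ [0, 1/5)
j=1 picked index 0: u0 ∈ [-1/6, 1/30)
j=2 picked index 1: u0 ∈ [-2/15, 13/105)
j=3 picked index 2: u0 ∈ [-3/70, 11/70)
j=4 picked index 3: u0 ∈ [-1/105, 2/15)
j=5 picked index 4: u0 ∈ [-1/30, 29/210)
intersection: [0, 1/30)

0 1/30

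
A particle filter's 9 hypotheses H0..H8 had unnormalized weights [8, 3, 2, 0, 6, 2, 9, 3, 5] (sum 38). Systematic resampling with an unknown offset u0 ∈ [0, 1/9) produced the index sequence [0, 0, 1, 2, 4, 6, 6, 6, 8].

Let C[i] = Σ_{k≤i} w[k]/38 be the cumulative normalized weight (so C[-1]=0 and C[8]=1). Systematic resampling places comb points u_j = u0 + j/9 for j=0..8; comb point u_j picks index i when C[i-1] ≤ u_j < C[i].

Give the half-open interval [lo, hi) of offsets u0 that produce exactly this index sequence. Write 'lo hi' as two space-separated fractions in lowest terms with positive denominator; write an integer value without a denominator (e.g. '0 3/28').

C = [4/19, 11/38, 13/38, 13/38, 1/2, 21/38, 15/19, 33/38, 1]
j=0 picked index 0: u0 ∈ [0, 4/19)
j=1 picked index 0: u0 ∈ [-1/9, 17/171)
j=2 picked index 1: u0 ∈ [-2/171, 23/342)
j=3 picked index 2: u0 ∈ [-5/114, 1/114)
j=4 picked index 4: u0 ∈ [-35/342, 1/18)
j=5 picked index 6: u0 ∈ [-1/342, 40/171)
j=6 picked index 6: u0 ∈ [-13/114, 7/57)
j=7 picked index 6: u0 ∈ [-77/342, 2/171)
j=8 picked index 8: u0 ∈ [-7/342, 1/9)
intersection: [0, 1/114)

0 1/114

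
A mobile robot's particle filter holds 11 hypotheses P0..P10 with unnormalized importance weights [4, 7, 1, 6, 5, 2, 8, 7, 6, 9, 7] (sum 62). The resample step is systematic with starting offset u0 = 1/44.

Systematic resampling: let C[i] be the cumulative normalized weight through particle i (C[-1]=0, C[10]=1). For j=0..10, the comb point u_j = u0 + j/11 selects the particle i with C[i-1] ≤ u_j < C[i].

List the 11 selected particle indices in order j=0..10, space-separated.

C = [2/31, 11/62, 6/31, 9/31, 23/62, 25/62, 33/62, 20/31, 23/31, 55/62, 1]
j=0: u_0=1/44 ∈ [0, 2/31) → index 0
j=1: u_1=5/44 ∈ [2/31, 11/62) → index 1
j=2: u_2=9/44 ∈ [6/31, 9/31) → index 3
j=3: u_3=13/44 ∈ [9/31, 23/62) → index 4
j=4: u_4=17/44 ∈ [23/62, 25/62) → index 5
j=5: u_5=21/44 ∈ [25/62, 33/62) → index 6
j=6: u_6=25/44 ∈ [33/62, 20/31) → index 7
j=7: u_7=29/44 ∈ [20/31, 23/31) → index 8
j=8: u_8=3/4 ∈ [23/31, 55/62) → index 9
j=9: u_9=37/44 ∈ [23/31, 55/62) → index 9
j=10: u_10=41/44 ∈ [55/62, 1) → index 10

0 1 3 4 5 6 7 8 9 9 10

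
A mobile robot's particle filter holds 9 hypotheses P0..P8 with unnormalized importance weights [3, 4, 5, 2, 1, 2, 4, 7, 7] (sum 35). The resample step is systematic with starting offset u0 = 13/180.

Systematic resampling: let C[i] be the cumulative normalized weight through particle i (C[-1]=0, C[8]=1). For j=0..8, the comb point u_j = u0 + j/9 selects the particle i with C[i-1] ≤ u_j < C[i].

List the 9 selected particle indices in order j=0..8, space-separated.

C = [3/35, 1/5, 12/35, 2/5, 3/7, 17/35, 3/5, 4/5, 1]
j=0: u_0=13/180 ∈ [0, 3/35) → index 0
j=1: u_1=11/60 ∈ [3/35, 1/5) → index 1
j=2: u_2=53/180 ∈ [1/5, 12/35) → index 2
j=3: u_3=73/180 ∈ [2/5, 3/7) → index 4
j=4: u_4=31/60 ∈ [17/35, 3/5) → index 6
j=5: u_5=113/180 ∈ [3/5, 4/5) → index 7
j=6: u_6=133/180 ∈ [3/5, 4/5) → index 7
j=7: u_7=17/20 ∈ [4/5, 1) → index 8
j=8: u_8=173/180 ∈ [4/5, 1) → index 8

0 1 2 4 6 7 7 8 8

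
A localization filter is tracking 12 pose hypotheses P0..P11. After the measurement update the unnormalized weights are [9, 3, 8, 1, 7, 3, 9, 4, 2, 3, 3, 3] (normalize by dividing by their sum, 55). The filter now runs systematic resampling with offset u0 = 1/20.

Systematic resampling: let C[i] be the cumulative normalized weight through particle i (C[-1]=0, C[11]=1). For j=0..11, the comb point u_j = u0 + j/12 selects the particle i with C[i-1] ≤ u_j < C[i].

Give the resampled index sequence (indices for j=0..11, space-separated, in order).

0 0 1 2 4 4 5 6 6 8 9 11

C = [9/55, 12/55, 4/11, 21/55, 28/55, 31/55, 8/11, 4/5, 46/55, 49/55, 52/55, 1]
j=0: u_0=1/20 ∈ [0, 9/55) → index 0
j=1: u_1=2/15 ∈ [0, 9/55) → index 0
j=2: u_2=13/60 ∈ [9/55, 12/55) → index 1
j=3: u_3=3/10 ∈ [12/55, 4/11) → index 2
j=4: u_4=23/60 ∈ [21/55, 28/55) → index 4
j=5: u_5=7/15 ∈ [21/55, 28/55) → index 4
j=6: u_6=11/20 ∈ [28/55, 31/55) → index 5
j=7: u_7=19/30 ∈ [31/55, 8/11) → index 6
j=8: u_8=43/60 ∈ [31/55, 8/11) → index 6
j=9: u_9=4/5 ∈ [4/5, 46/55) → index 8
j=10: u_10=53/60 ∈ [46/55, 49/55) → index 9
j=11: u_11=29/30 ∈ [52/55, 1) → index 11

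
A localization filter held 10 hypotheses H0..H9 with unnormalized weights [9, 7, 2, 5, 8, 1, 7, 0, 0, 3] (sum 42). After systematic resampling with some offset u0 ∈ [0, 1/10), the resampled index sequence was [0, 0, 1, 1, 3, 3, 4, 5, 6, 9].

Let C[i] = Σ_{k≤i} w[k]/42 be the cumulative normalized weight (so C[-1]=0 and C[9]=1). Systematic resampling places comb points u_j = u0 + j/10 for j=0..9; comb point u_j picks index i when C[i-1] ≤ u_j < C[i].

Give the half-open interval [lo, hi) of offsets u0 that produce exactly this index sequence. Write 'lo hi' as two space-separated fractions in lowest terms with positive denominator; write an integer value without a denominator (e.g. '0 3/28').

4/105 1/21

C = [3/14, 8/21, 3/7, 23/42, 31/42, 16/21, 13/14, 13/14, 13/14, 1]
j=0 picked index 0: u0 ∈ [0, 3/14)
j=1 picked index 0: u0 ∈ [-1/10, 4/35)
j=2 picked index 1: u0 ∈ [1/70, 19/105)
j=3 picked index 1: u0 ∈ [-3/35, 17/210)
j=4 picked index 3: u0 ∈ [1/35, 31/210)
j=5 picked index 3: u0 ∈ [-1/14, 1/21)
j=6 picked index 4: u0 ∈ [-11/210, 29/210)
j=7 picked index 5: u0 ∈ [4/105, 13/210)
j=8 picked index 6: u0 ∈ [-4/105, 9/70)
j=9 picked index 9: u0 ∈ [1/35, 1/10)
intersection: [4/105, 1/21)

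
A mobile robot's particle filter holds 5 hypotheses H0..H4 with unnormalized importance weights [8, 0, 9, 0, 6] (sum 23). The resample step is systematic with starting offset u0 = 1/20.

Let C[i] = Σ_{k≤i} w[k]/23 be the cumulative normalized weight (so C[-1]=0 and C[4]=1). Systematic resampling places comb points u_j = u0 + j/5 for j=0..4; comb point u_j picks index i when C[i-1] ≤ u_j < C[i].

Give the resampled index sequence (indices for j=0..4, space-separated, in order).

C = [8/23, 8/23, 17/23, 17/23, 1]
j=0: u_0=1/20 ∈ [0, 8/23) → index 0
j=1: u_1=1/4 ∈ [0, 8/23) → index 0
j=2: u_2=9/20 ∈ [8/23, 17/23) → index 2
j=3: u_3=13/20 ∈ [8/23, 17/23) → index 2
j=4: u_4=17/20 ∈ [17/23, 1) → index 4

0 0 2 2 4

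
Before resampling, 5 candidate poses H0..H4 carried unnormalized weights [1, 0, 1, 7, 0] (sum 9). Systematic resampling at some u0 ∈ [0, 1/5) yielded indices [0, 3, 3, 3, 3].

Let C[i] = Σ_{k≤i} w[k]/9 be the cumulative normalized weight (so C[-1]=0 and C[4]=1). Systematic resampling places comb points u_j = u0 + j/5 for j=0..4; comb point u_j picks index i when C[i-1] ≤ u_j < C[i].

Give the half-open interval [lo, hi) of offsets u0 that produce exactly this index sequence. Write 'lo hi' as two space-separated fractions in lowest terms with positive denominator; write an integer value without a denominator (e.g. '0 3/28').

1/45 1/9

C = [1/9, 1/9, 2/9, 1, 1]
j=0 picked index 0: u0 ∈ [0, 1/9)
j=1 picked index 3: u0 ∈ [1/45, 4/5)
j=2 picked index 3: u0 ∈ [-8/45, 3/5)
j=3 picked index 3: u0 ∈ [-17/45, 2/5)
j=4 picked index 3: u0 ∈ [-26/45, 1/5)
intersection: [1/45, 1/9)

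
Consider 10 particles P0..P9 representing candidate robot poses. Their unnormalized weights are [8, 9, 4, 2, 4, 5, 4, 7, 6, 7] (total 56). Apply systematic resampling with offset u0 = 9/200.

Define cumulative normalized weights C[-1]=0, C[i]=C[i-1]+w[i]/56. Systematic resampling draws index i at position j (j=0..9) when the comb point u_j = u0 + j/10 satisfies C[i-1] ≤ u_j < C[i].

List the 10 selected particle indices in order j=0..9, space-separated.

C = [1/7, 17/56, 3/8, 23/56, 27/56, 4/7, 9/14, 43/56, 7/8, 1]
j=0: u_0=9/200 ∈ [0, 1/7) → index 0
j=1: u_1=29/200 ∈ [1/7, 17/56) → index 1
j=2: u_2=49/200 ∈ [1/7, 17/56) → index 1
j=3: u_3=69/200 ∈ [17/56, 3/8) → index 2
j=4: u_4=89/200 ∈ [23/56, 27/56) → index 4
j=5: u_5=109/200 ∈ [27/56, 4/7) → index 5
j=6: u_6=129/200 ∈ [9/14, 43/56) → index 7
j=7: u_7=149/200 ∈ [9/14, 43/56) → index 7
j=8: u_8=169/200 ∈ [43/56, 7/8) → index 8
j=9: u_9=189/200 ∈ [7/8, 1) → index 9

0 1 1 2 4 5 7 7 8 9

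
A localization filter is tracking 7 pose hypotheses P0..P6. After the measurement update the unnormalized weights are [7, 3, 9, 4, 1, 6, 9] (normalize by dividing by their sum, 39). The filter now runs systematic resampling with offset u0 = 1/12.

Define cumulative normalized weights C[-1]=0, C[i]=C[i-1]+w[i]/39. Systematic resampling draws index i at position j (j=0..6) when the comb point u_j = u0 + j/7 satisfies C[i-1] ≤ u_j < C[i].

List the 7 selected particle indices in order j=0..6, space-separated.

0 1 2 3 5 6 6

C = [7/39, 10/39, 19/39, 23/39, 8/13, 10/13, 1]
j=0: u_0=1/12 ∈ [0, 7/39) → index 0
j=1: u_1=19/84 ∈ [7/39, 10/39) → index 1
j=2: u_2=31/84 ∈ [10/39, 19/39) → index 2
j=3: u_3=43/84 ∈ [19/39, 23/39) → index 3
j=4: u_4=55/84 ∈ [8/13, 10/13) → index 5
j=5: u_5=67/84 ∈ [10/13, 1) → index 6
j=6: u_6=79/84 ∈ [10/13, 1) → index 6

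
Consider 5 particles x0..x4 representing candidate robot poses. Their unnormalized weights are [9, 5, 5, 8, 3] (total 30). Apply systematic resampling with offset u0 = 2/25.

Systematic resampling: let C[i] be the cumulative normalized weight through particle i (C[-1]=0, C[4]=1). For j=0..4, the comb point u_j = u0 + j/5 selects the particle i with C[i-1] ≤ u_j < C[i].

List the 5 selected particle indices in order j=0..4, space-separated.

C = [3/10, 7/15, 19/30, 9/10, 1]
j=0: u_0=2/25 ∈ [0, 3/10) → index 0
j=1: u_1=7/25 ∈ [0, 3/10) → index 0
j=2: u_2=12/25 ∈ [7/15, 19/30) → index 2
j=3: u_3=17/25 ∈ [19/30, 9/10) → index 3
j=4: u_4=22/25 ∈ [19/30, 9/10) → index 3

0 0 2 3 3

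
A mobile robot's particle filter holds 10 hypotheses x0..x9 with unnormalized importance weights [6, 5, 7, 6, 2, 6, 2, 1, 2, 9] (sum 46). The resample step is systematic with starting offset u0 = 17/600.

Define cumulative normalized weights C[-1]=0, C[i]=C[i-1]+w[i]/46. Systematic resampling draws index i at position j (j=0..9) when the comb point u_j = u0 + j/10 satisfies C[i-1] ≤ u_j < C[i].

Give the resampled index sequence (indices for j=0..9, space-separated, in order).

0 0 1 2 3 4 5 6 9 9

C = [3/23, 11/46, 9/23, 12/23, 13/23, 16/23, 17/23, 35/46, 37/46, 1]
j=0: u_0=17/600 ∈ [0, 3/23) → index 0
j=1: u_1=77/600 ∈ [0, 3/23) → index 0
j=2: u_2=137/600 ∈ [3/23, 11/46) → index 1
j=3: u_3=197/600 ∈ [11/46, 9/23) → index 2
j=4: u_4=257/600 ∈ [9/23, 12/23) → index 3
j=5: u_5=317/600 ∈ [12/23, 13/23) → index 4
j=6: u_6=377/600 ∈ [13/23, 16/23) → index 5
j=7: u_7=437/600 ∈ [16/23, 17/23) → index 6
j=8: u_8=497/600 ∈ [37/46, 1) → index 9
j=9: u_9=557/600 ∈ [37/46, 1) → index 9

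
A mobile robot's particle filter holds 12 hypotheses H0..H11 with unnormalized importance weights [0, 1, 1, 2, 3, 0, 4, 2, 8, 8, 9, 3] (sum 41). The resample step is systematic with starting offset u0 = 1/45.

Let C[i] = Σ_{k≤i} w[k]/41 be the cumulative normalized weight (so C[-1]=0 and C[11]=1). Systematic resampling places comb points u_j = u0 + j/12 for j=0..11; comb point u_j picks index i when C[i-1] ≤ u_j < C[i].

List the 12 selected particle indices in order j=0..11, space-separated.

C = [0, 1/41, 2/41, 4/41, 7/41, 7/41, 11/41, 13/41, 21/41, 29/41, 38/41, 1]
j=0: u_0=1/45 ∈ [0, 1/41) → index 1
j=1: u_1=19/180 ∈ [4/41, 7/41) → index 4
j=2: u_2=17/90 ∈ [7/41, 11/41) → index 6
j=3: u_3=49/180 ∈ [11/41, 13/41) → index 7
j=4: u_4=16/45 ∈ [13/41, 21/41) → index 8
j=5: u_5=79/180 ∈ [13/41, 21/41) → index 8
j=6: u_6=47/90 ∈ [21/41, 29/41) → index 9
j=7: u_7=109/180 ∈ [21/41, 29/41) → index 9
j=8: u_8=31/45 ∈ [21/41, 29/41) → index 9
j=9: u_9=139/180 ∈ [29/41, 38/41) → index 10
j=10: u_10=77/90 ∈ [29/41, 38/41) → index 10
j=11: u_11=169/180 ∈ [38/41, 1) → index 11

1 4 6 7 8 8 9 9 9 10 10 11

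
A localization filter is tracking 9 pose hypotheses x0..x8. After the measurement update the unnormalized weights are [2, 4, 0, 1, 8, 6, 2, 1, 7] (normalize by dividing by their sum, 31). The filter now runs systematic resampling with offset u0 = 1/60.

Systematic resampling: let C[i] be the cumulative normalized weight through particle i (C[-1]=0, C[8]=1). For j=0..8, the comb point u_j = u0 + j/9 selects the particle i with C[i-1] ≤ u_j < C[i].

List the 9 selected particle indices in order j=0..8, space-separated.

0 1 4 4 4 5 6 8 8

C = [2/31, 6/31, 6/31, 7/31, 15/31, 21/31, 23/31, 24/31, 1]
j=0: u_0=1/60 ∈ [0, 2/31) → index 0
j=1: u_1=23/180 ∈ [2/31, 6/31) → index 1
j=2: u_2=43/180 ∈ [7/31, 15/31) → index 4
j=3: u_3=7/20 ∈ [7/31, 15/31) → index 4
j=4: u_4=83/180 ∈ [7/31, 15/31) → index 4
j=5: u_5=103/180 ∈ [15/31, 21/31) → index 5
j=6: u_6=41/60 ∈ [21/31, 23/31) → index 6
j=7: u_7=143/180 ∈ [24/31, 1) → index 8
j=8: u_8=163/180 ∈ [24/31, 1) → index 8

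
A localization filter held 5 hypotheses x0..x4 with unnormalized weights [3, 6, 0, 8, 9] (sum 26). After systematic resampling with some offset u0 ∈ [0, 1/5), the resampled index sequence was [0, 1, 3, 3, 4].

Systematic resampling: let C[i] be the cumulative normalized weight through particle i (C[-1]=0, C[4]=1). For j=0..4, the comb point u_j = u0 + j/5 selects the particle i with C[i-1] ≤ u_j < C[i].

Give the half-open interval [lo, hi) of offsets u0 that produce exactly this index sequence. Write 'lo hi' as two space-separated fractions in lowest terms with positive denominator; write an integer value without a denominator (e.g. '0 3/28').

C = [3/26, 9/26, 9/26, 17/26, 1]
j=0 picked index 0: u0 ∈ [0, 3/26)
j=1 picked index 1: u0 ∈ [-11/130, 19/130)
j=2 picked index 3: u0 ∈ [-7/130, 33/130)
j=3 picked index 3: u0 ∈ [-33/130, 7/130)
j=4 picked index 4: u0 ∈ [-19/130, 1/5)
intersection: [0, 7/130)

0 7/130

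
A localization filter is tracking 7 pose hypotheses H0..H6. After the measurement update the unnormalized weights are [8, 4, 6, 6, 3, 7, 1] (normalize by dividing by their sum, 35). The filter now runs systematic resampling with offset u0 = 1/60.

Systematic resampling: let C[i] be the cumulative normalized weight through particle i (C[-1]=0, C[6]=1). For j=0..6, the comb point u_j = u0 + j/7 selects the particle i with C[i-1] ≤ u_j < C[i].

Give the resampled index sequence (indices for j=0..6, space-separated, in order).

C = [8/35, 12/35, 18/35, 24/35, 27/35, 34/35, 1]
j=0: u_0=1/60 ∈ [0, 8/35) → index 0
j=1: u_1=67/420 ∈ [0, 8/35) → index 0
j=2: u_2=127/420 ∈ [8/35, 12/35) → index 1
j=3: u_3=187/420 ∈ [12/35, 18/35) → index 2
j=4: u_4=247/420 ∈ [18/35, 24/35) → index 3
j=5: u_5=307/420 ∈ [24/35, 27/35) → index 4
j=6: u_6=367/420 ∈ [27/35, 34/35) → index 5

0 0 1 2 3 4 5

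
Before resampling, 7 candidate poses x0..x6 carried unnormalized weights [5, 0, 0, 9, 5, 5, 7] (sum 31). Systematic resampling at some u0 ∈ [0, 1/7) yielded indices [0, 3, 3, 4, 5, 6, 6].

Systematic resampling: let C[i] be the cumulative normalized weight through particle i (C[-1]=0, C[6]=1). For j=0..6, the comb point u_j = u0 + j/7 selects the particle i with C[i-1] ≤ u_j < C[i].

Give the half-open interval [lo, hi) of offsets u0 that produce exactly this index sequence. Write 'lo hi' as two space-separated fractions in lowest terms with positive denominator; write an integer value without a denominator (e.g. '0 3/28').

13/217 1/7

C = [5/31, 5/31, 5/31, 14/31, 19/31, 24/31, 1]
j=0 picked index 0: u0 ∈ [0, 5/31)
j=1 picked index 3: u0 ∈ [4/217, 67/217)
j=2 picked index 3: u0 ∈ [-27/217, 36/217)
j=3 picked index 4: u0 ∈ [5/217, 40/217)
j=4 picked index 5: u0 ∈ [9/217, 44/217)
j=5 picked index 6: u0 ∈ [13/217, 2/7)
j=6 picked index 6: u0 ∈ [-18/217, 1/7)
intersection: [13/217, 1/7)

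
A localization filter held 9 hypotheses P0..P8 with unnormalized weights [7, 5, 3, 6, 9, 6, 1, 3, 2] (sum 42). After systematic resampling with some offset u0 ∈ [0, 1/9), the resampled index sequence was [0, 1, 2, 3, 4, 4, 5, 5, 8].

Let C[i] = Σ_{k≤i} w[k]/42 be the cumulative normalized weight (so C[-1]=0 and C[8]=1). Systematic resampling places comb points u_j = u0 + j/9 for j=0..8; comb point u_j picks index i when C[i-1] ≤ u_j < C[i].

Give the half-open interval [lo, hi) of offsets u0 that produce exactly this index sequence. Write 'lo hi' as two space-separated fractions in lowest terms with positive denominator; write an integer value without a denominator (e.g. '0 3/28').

4/63 5/63

C = [1/6, 2/7, 5/14, 1/2, 5/7, 6/7, 37/42, 20/21, 1]
j=0 picked index 0: u0 ∈ [0, 1/6)
j=1 picked index 1: u0 ∈ [1/18, 11/63)
j=2 picked index 2: u0 ∈ [4/63, 17/126)
j=3 picked index 3: u0 ∈ [1/42, 1/6)
j=4 picked index 4: u0 ∈ [1/18, 17/63)
j=5 picked index 4: u0 ∈ [-1/18, 10/63)
j=6 picked index 5: u0 ∈ [1/21, 4/21)
j=7 picked index 5: u0 ∈ [-4/63, 5/63)
j=8 picked index 8: u0 ∈ [4/63, 1/9)
intersection: [4/63, 5/63)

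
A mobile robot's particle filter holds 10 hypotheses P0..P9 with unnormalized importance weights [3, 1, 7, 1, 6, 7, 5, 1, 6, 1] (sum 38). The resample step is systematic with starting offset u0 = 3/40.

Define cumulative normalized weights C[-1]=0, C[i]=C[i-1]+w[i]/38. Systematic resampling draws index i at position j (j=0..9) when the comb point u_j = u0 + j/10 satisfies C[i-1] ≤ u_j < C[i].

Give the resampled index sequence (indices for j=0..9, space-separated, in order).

C = [3/38, 2/19, 11/38, 6/19, 9/19, 25/38, 15/19, 31/38, 37/38, 1]
j=0: u_0=3/40 ∈ [0, 3/38) → index 0
j=1: u_1=7/40 ∈ [2/19, 11/38) → index 2
j=2: u_2=11/40 ∈ [2/19, 11/38) → index 2
j=3: u_3=3/8 ∈ [6/19, 9/19) → index 4
j=4: u_4=19/40 ∈ [9/19, 25/38) → index 5
j=5: u_5=23/40 ∈ [9/19, 25/38) → index 5
j=6: u_6=27/40 ∈ [25/38, 15/19) → index 6
j=7: u_7=31/40 ∈ [25/38, 15/19) → index 6
j=8: u_8=7/8 ∈ [31/38, 37/38) → index 8
j=9: u_9=39/40 ∈ [37/38, 1) → index 9

0 2 2 4 5 5 6 6 8 9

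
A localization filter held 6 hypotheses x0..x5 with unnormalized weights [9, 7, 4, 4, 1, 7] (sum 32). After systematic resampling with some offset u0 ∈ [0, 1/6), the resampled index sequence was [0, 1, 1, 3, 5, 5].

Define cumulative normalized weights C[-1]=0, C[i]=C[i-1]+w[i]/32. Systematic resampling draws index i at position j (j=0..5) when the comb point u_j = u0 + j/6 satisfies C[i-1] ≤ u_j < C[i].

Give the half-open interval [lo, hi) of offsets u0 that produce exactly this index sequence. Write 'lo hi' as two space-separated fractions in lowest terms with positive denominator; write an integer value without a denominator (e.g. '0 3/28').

C = [9/32, 1/2, 5/8, 3/4, 25/32, 1]
j=0 picked index 0: u0 ∈ [0, 9/32)
j=1 picked index 1: u0 ∈ [11/96, 1/3)
j=2 picked index 1: u0 ∈ [-5/96, 1/6)
j=3 picked index 3: u0 ∈ [1/8, 1/4)
j=4 picked index 5: u0 ∈ [11/96, 1/3)
j=5 picked index 5: u0 ∈ [-5/96, 1/6)
intersection: [1/8, 1/6)

1/8 1/6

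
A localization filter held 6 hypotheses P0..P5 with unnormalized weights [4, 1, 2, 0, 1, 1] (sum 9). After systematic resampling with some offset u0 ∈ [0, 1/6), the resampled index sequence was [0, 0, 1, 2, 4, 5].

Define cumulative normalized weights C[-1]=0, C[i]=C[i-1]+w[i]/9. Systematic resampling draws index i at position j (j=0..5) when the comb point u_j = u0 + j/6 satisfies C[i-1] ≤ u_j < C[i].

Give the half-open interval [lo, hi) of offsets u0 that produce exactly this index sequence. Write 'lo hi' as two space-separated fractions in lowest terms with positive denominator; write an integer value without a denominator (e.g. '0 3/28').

C = [4/9, 5/9, 7/9, 7/9, 8/9, 1]
j=0 picked index 0: u0 ∈ [0, 4/9)
j=1 picked index 0: u0 ∈ [-1/6, 5/18)
j=2 picked index 1: u0 ∈ [1/9, 2/9)
j=3 picked index 2: u0 ∈ [1/18, 5/18)
j=4 picked index 4: u0 ∈ [1/9, 2/9)
j=5 picked index 5: u0 ∈ [1/18, 1/6)
intersection: [1/9, 1/6)

1/9 1/6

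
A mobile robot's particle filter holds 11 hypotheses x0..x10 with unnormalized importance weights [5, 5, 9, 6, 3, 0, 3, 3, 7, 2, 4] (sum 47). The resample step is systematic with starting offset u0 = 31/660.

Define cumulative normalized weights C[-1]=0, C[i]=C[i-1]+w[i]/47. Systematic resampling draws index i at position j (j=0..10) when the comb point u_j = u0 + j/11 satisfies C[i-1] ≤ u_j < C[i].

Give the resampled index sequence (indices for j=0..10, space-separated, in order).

0 1 2 2 3 3 4 7 8 8 10

C = [5/47, 10/47, 19/47, 25/47, 28/47, 28/47, 31/47, 34/47, 41/47, 43/47, 1]
j=0: u_0=31/660 ∈ [0, 5/47) → index 0
j=1: u_1=91/660 ∈ [5/47, 10/47) → index 1
j=2: u_2=151/660 ∈ [10/47, 19/47) → index 2
j=3: u_3=211/660 ∈ [10/47, 19/47) → index 2
j=4: u_4=271/660 ∈ [19/47, 25/47) → index 3
j=5: u_5=331/660 ∈ [19/47, 25/47) → index 3
j=6: u_6=391/660 ∈ [25/47, 28/47) → index 4
j=7: u_7=41/60 ∈ [31/47, 34/47) → index 7
j=8: u_8=511/660 ∈ [34/47, 41/47) → index 8
j=9: u_9=571/660 ∈ [34/47, 41/47) → index 8
j=10: u_10=631/660 ∈ [43/47, 1) → index 10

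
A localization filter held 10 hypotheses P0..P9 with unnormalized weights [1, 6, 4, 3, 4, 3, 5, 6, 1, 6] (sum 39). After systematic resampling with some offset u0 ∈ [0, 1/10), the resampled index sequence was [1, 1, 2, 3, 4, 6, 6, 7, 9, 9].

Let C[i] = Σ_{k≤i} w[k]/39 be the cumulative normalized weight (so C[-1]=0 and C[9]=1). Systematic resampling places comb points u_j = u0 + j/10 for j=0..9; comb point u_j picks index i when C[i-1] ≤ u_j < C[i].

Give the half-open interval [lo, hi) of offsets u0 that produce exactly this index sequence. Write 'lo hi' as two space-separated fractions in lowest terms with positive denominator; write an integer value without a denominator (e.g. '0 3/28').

C = [1/39, 7/39, 11/39, 14/39, 6/13, 7/13, 2/3, 32/39, 11/13, 1]
j=0 picked index 1: u0 ∈ [1/39, 7/39)
j=1 picked index 1: u0 ∈ [-29/390, 31/390)
j=2 picked index 2: u0 ∈ [-4/195, 16/195)
j=3 picked index 3: u0 ∈ [-7/390, 23/390)
j=4 picked index 4: u0 ∈ [-8/195, 4/65)
j=5 picked index 6: u0 ∈ [1/26, 1/6)
j=6 picked index 6: u0 ∈ [-4/65, 1/15)
j=7 picked index 7: u0 ∈ [-1/30, 47/390)
j=8 picked index 9: u0 ∈ [3/65, 1/5)
j=9 picked index 9: u0 ∈ [-7/130, 1/10)
intersection: [3/65, 23/390)

3/65 23/390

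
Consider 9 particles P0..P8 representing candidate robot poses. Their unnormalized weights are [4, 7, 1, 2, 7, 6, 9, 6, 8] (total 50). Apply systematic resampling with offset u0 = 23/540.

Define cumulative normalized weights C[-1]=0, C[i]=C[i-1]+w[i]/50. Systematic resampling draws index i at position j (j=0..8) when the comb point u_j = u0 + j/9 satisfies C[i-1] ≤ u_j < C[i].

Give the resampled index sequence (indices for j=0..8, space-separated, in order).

C = [2/25, 11/50, 6/25, 7/25, 21/50, 27/50, 18/25, 21/25, 1]
j=0: u_0=23/540 ∈ [0, 2/25) → index 0
j=1: u_1=83/540 ∈ [2/25, 11/50) → index 1
j=2: u_2=143/540 ∈ [6/25, 7/25) → index 3
j=3: u_3=203/540 ∈ [7/25, 21/50) → index 4
j=4: u_4=263/540 ∈ [21/50, 27/50) → index 5
j=5: u_5=323/540 ∈ [27/50, 18/25) → index 6
j=6: u_6=383/540 ∈ [27/50, 18/25) → index 6
j=7: u_7=443/540 ∈ [18/25, 21/25) → index 7
j=8: u_8=503/540 ∈ [21/25, 1) → index 8

0 1 3 4 5 6 6 7 8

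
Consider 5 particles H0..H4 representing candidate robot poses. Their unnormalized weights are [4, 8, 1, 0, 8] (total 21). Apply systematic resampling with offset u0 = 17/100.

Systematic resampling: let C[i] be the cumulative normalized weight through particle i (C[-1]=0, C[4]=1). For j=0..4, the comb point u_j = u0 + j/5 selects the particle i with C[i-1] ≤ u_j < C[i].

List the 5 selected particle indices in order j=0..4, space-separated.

0 1 1 4 4

C = [4/21, 4/7, 13/21, 13/21, 1]
j=0: u_0=17/100 ∈ [0, 4/21) → index 0
j=1: u_1=37/100 ∈ [4/21, 4/7) → index 1
j=2: u_2=57/100 ∈ [4/21, 4/7) → index 1
j=3: u_3=77/100 ∈ [13/21, 1) → index 4
j=4: u_4=97/100 ∈ [13/21, 1) → index 4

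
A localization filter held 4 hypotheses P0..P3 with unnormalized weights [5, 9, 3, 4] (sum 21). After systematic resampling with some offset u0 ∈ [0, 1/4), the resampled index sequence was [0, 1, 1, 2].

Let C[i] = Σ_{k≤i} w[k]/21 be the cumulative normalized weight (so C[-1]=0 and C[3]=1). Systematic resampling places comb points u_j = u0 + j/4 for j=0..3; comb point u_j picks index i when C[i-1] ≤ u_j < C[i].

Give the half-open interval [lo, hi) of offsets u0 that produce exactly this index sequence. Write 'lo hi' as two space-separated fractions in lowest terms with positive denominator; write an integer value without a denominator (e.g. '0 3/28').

C = [5/21, 2/3, 17/21, 1]
j=0 picked index 0: u0 ∈ [0, 5/21)
j=1 picked index 1: u0 ∈ [-1/84, 5/12)
j=2 picked index 1: u0 ∈ [-11/42, 1/6)
j=3 picked index 2: u0 ∈ [-1/12, 5/84)
intersection: [0, 5/84)

0 5/84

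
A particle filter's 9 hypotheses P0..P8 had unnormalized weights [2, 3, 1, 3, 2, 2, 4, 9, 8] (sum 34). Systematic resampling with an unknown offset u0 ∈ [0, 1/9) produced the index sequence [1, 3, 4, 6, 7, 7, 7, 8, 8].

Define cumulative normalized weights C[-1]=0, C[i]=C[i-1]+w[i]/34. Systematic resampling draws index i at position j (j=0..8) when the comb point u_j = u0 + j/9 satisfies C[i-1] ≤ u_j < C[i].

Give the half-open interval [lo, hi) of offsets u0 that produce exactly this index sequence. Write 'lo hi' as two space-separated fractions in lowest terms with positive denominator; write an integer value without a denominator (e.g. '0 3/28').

C = [1/17, 5/34, 3/17, 9/34, 11/34, 13/34, 1/2, 13/17, 1]
j=0 picked index 1: u0 ∈ [1/17, 5/34)
j=1 picked index 3: u0 ∈ [10/153, 47/306)
j=2 picked index 4: u0 ∈ [13/306, 31/306)
j=3 picked index 6: u0 ∈ [5/102, 1/6)
j=4 picked index 7: u0 ∈ [1/18, 49/153)
j=5 picked index 7: u0 ∈ [-1/18, 32/153)
j=6 picked index 7: u0 ∈ [-1/6, 5/51)
j=7 picked index 8: u0 ∈ [-2/153, 2/9)
j=8 picked index 8: u0 ∈ [-19/153, 1/9)
intersection: [10/153, 5/51)

10/153 5/51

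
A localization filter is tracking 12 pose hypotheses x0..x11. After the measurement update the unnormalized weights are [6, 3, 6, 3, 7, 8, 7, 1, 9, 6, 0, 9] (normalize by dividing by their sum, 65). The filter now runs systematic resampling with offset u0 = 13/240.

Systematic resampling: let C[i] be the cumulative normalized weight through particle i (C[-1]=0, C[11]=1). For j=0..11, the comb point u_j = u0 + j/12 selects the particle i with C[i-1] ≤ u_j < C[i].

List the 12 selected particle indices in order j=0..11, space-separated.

0 1 2 4 5 5 6 8 8 9 11 11

C = [6/65, 9/65, 3/13, 18/65, 5/13, 33/65, 8/13, 41/65, 10/13, 56/65, 56/65, 1]
j=0: u_0=13/240 ∈ [0, 6/65) → index 0
j=1: u_1=11/80 ∈ [6/65, 9/65) → index 1
j=2: u_2=53/240 ∈ [9/65, 3/13) → index 2
j=3: u_3=73/240 ∈ [18/65, 5/13) → index 4
j=4: u_4=31/80 ∈ [5/13, 33/65) → index 5
j=5: u_5=113/240 ∈ [5/13, 33/65) → index 5
j=6: u_6=133/240 ∈ [33/65, 8/13) → index 6
j=7: u_7=51/80 ∈ [41/65, 10/13) → index 8
j=8: u_8=173/240 ∈ [41/65, 10/13) → index 8
j=9: u_9=193/240 ∈ [10/13, 56/65) → index 9
j=10: u_10=71/80 ∈ [56/65, 1) → index 11
j=11: u_11=233/240 ∈ [56/65, 1) → index 11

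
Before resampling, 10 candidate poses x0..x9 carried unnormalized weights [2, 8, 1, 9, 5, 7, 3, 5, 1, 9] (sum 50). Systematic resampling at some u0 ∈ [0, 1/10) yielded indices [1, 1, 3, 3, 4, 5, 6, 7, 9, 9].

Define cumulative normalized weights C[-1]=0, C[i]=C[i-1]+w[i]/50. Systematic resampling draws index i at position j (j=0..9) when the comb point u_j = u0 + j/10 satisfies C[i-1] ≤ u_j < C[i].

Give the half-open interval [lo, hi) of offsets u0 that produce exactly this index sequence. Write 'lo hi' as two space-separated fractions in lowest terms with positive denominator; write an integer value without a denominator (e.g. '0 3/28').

C = [1/25, 1/5, 11/50, 2/5, 1/2, 16/25, 7/10, 4/5, 41/50, 1]
j=0 picked index 1: u0 ∈ [1/25, 1/5)
j=1 picked index 1: u0 ∈ [-3/50, 1/10)
j=2 picked index 3: u0 ∈ [1/50, 1/5)
j=3 picked index 3: u0 ∈ [-2/25, 1/10)
j=4 picked index 4: u0 ∈ [0, 1/10)
j=5 picked index 5: u0 ∈ [0, 7/50)
j=6 picked index 6: u0 ∈ [1/25, 1/10)
j=7 picked index 7: u0 ∈ [0, 1/10)
j=8 picked index 9: u0 ∈ [1/50, 1/5)
j=9 picked index 9: u0 ∈ [-2/25, 1/10)
intersection: [1/25, 1/10)

1/25 1/10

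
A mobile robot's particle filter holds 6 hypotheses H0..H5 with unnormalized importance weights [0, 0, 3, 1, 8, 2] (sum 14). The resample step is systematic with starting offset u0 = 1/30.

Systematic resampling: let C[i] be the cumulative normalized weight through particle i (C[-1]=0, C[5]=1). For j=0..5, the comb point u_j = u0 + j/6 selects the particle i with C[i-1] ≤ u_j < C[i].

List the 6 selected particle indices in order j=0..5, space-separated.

C = [0, 0, 3/14, 2/7, 6/7, 1]
j=0: u_0=1/30 ∈ [0, 3/14) → index 2
j=1: u_1=1/5 ∈ [0, 3/14) → index 2
j=2: u_2=11/30 ∈ [2/7, 6/7) → index 4
j=3: u_3=8/15 ∈ [2/7, 6/7) → index 4
j=4: u_4=7/10 ∈ [2/7, 6/7) → index 4
j=5: u_5=13/15 ∈ [6/7, 1) → index 5

2 2 4 4 4 5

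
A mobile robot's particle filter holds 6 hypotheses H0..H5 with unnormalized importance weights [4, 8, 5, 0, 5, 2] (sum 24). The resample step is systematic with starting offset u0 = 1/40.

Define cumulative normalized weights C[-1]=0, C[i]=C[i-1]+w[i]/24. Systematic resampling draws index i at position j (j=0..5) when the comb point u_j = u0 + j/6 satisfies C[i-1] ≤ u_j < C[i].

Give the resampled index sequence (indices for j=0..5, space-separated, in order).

0 1 1 2 2 4

C = [1/6, 1/2, 17/24, 17/24, 11/12, 1]
j=0: u_0=1/40 ∈ [0, 1/6) → index 0
j=1: u_1=23/120 ∈ [1/6, 1/2) → index 1
j=2: u_2=43/120 ∈ [1/6, 1/2) → index 1
j=3: u_3=21/40 ∈ [1/2, 17/24) → index 2
j=4: u_4=83/120 ∈ [1/2, 17/24) → index 2
j=5: u_5=103/120 ∈ [17/24, 11/12) → index 4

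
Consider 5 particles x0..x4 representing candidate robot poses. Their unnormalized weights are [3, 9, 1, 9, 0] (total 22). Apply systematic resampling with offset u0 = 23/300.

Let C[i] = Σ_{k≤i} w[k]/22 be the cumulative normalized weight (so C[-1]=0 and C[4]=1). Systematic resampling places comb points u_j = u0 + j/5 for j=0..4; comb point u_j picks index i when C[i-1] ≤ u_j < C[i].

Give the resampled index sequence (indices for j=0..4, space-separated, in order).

0 1 1 3 3

C = [3/22, 6/11, 13/22, 1, 1]
j=0: u_0=23/300 ∈ [0, 3/22) → index 0
j=1: u_1=83/300 ∈ [3/22, 6/11) → index 1
j=2: u_2=143/300 ∈ [3/22, 6/11) → index 1
j=3: u_3=203/300 ∈ [13/22, 1) → index 3
j=4: u_4=263/300 ∈ [13/22, 1) → index 3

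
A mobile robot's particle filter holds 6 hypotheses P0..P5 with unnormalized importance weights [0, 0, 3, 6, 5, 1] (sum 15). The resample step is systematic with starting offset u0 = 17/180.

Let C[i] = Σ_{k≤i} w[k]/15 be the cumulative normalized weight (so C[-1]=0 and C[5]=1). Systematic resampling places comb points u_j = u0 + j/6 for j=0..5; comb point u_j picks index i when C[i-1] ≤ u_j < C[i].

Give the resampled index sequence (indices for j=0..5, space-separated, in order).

2 3 3 3 4 4

C = [0, 0, 1/5, 3/5, 14/15, 1]
j=0: u_0=17/180 ∈ [0, 1/5) → index 2
j=1: u_1=47/180 ∈ [1/5, 3/5) → index 3
j=2: u_2=77/180 ∈ [1/5, 3/5) → index 3
j=3: u_3=107/180 ∈ [1/5, 3/5) → index 3
j=4: u_4=137/180 ∈ [3/5, 14/15) → index 4
j=5: u_5=167/180 ∈ [3/5, 14/15) → index 4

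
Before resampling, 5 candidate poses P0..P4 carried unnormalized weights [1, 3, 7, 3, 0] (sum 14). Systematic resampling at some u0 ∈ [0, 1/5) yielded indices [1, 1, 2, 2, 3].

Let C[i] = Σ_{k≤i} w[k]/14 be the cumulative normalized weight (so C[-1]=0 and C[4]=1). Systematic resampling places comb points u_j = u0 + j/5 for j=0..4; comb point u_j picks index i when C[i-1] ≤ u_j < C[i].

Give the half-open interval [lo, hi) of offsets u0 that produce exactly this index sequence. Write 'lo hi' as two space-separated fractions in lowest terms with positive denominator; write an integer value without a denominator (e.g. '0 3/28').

C = [1/14, 2/7, 11/14, 1, 1]
j=0 picked index 1: u0 ∈ [1/14, 2/7)
j=1 picked index 1: u0 ∈ [-9/70, 3/35)
j=2 picked index 2: u0 ∈ [-4/35, 27/70)
j=3 picked index 2: u0 ∈ [-11/35, 13/70)
j=4 picked index 3: u0 ∈ [-1/70, 1/5)
intersection: [1/14, 3/35)

1/14 3/35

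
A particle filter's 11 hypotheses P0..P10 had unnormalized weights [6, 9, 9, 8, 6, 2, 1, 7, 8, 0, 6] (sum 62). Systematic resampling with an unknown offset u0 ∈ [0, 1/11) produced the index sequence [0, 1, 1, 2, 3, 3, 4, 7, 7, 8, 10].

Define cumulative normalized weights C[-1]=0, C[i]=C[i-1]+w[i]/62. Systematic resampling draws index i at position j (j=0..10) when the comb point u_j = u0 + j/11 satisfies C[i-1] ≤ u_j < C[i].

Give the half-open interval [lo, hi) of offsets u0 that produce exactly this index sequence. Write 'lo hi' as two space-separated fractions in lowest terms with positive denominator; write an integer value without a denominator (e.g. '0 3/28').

17/682 16/341

C = [3/31, 15/62, 12/31, 16/31, 19/31, 20/31, 41/62, 24/31, 28/31, 28/31, 1]
j=0 picked index 0: u0 ∈ [0, 3/31)
j=1 picked index 1: u0 ∈ [2/341, 103/682)
j=2 picked index 1: u0 ∈ [-29/341, 41/682)
j=3 picked index 2: u0 ∈ [-21/682, 39/341)
j=4 picked index 3: u0 ∈ [8/341, 52/341)
j=5 picked index 3: u0 ∈ [-23/341, 21/341)
j=6 picked index 4: u0 ∈ [-10/341, 23/341)
j=7 picked index 7: u0 ∈ [17/682, 47/341)
j=8 picked index 7: u0 ∈ [-45/682, 16/341)
j=9 picked index 8: u0 ∈ [-15/341, 29/341)
j=10 picked index 10: u0 ∈ [-2/341, 1/11)
intersection: [17/682, 16/341)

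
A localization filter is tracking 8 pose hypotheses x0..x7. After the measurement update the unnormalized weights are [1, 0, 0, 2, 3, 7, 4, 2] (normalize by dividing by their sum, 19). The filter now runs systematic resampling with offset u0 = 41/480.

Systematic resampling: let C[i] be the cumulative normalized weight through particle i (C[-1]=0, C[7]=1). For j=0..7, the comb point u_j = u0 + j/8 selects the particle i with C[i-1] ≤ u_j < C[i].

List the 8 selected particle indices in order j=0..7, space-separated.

C = [1/19, 1/19, 1/19, 3/19, 6/19, 13/19, 17/19, 1]
j=0: u_0=41/480 ∈ [1/19, 3/19) → index 3
j=1: u_1=101/480 ∈ [3/19, 6/19) → index 4
j=2: u_2=161/480 ∈ [6/19, 13/19) → index 5
j=3: u_3=221/480 ∈ [6/19, 13/19) → index 5
j=4: u_4=281/480 ∈ [6/19, 13/19) → index 5
j=5: u_5=341/480 ∈ [13/19, 17/19) → index 6
j=6: u_6=401/480 ∈ [13/19, 17/19) → index 6
j=7: u_7=461/480 ∈ [17/19, 1) → index 7

3 4 5 5 5 6 6 7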